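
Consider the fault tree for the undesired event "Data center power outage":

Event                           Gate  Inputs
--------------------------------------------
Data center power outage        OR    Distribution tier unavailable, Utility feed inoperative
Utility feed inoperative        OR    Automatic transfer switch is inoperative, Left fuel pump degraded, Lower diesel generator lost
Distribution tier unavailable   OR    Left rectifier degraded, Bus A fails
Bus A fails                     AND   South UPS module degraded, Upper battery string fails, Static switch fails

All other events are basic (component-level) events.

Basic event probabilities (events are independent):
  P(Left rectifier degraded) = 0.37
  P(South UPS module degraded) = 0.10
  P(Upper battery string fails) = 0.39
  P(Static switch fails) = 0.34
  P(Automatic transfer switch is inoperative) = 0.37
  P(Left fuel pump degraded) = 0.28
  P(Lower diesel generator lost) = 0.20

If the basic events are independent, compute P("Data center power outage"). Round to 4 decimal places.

0.7744

P(Bus A fails) [AND] = 0.10 × 0.39 × 0.34 = 0.013260
P(Distribution tier unavailable) [OR] = 1 − (1−0.37) × (1−0.013260) = 0.378354
P(Utility feed inoperative) [OR] = 1 − (1−0.37) × (1−0.28) × (1−0.20) = 0.637120
P(Data center power outage) [OR] = 1 − (1−0.378354) × (1−0.637120) = 0.774417
Rounded to 4 decimal places: P(Data center power outage) ≈ 0.7744.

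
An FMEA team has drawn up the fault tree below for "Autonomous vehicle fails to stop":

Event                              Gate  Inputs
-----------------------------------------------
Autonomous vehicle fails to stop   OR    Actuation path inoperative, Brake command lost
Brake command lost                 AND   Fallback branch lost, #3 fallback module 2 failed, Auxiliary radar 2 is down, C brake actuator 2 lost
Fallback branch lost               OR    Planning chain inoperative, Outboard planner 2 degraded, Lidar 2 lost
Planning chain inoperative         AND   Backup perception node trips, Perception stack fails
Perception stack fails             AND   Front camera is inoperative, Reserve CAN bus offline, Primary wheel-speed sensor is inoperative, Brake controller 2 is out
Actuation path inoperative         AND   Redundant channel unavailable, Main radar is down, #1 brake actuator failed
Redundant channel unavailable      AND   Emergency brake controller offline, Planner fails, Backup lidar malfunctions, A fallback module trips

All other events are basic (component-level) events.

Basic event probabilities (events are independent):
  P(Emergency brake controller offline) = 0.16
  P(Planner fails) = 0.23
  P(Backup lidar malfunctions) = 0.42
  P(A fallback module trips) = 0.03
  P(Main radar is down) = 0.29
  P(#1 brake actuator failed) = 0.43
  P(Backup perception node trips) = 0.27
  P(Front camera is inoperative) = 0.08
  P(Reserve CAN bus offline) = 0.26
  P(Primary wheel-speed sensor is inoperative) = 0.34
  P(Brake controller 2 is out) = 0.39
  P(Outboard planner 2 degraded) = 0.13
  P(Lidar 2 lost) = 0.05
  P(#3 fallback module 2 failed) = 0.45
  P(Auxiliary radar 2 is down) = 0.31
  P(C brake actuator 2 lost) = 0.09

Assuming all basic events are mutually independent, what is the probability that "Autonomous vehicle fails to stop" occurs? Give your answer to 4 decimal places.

P(Redundant channel unavailable) [AND] = 0.16 × 0.23 × 0.42 × 0.03 = 0.000464
P(Actuation path inoperative) [AND] = 0.000464 × 0.29 × 0.43 = 0.000058
P(Perception stack fails) [AND] = 0.08 × 0.26 × 0.34 × 0.39 = 0.002758
P(Planning chain inoperative) [AND] = 0.27 × 0.002758 = 0.000745
P(Fallback branch lost) [OR] = 1 − (1−0.000745) × (1−0.13) × (1−0.05) = 0.174116
P(Brake command lost) [AND] = 0.174116 × 0.45 × 0.31 × 0.09 = 0.002186
P(Autonomous vehicle fails to stop) [OR] = 1 − (1−0.000058) × (1−0.002186) = 0.002244
Rounded to 4 decimal places: P(Autonomous vehicle fails to stop) ≈ 0.0022.

0.0022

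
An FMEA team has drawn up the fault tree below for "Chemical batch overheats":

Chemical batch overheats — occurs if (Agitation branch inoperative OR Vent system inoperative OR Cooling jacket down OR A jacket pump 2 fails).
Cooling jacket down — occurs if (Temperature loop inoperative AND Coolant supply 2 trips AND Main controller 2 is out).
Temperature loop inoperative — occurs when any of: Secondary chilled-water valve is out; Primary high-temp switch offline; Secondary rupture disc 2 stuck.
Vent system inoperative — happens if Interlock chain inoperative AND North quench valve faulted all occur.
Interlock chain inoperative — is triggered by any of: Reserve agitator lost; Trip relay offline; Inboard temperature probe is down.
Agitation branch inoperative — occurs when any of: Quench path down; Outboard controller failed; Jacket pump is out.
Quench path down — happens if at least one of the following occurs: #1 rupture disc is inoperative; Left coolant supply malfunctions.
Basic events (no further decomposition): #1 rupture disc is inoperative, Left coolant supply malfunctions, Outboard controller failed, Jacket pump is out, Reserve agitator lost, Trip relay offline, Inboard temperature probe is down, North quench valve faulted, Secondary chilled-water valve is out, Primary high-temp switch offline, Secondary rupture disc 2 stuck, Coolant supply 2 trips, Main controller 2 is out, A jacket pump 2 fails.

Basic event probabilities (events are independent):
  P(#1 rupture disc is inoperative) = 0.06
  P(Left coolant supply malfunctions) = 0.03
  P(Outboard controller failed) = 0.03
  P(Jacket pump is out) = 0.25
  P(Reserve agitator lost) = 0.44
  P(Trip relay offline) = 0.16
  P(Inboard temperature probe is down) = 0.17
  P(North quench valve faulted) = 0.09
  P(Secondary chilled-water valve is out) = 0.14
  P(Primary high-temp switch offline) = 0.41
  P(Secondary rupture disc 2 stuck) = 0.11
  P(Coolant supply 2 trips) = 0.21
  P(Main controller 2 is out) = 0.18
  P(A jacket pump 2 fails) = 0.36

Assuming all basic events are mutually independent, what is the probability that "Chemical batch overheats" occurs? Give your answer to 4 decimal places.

P(Quench path down) [OR] = 1 − (1−0.06) × (1−0.03) = 0.088200
P(Agitation branch inoperative) [OR] = 1 − (1−0.088200) × (1−0.03) × (1−0.25) = 0.336666
P(Interlock chain inoperative) [OR] = 1 − (1−0.44) × (1−0.16) × (1−0.17) = 0.609568
P(Vent system inoperative) [AND] = 0.609568 × 0.09 = 0.054861
P(Temperature loop inoperative) [OR] = 1 − (1−0.14) × (1−0.41) × (1−0.11) = 0.548414
P(Cooling jacket down) [AND] = 0.548414 × 0.21 × 0.18 = 0.020730
P(Chemical batch overheats) [OR] = 1 − (1−0.336666) × (1−0.054861) × (1−0.020730) × (1−0.36) = 0.607074
Rounded to 4 decimal places: P(Chemical batch overheats) ≈ 0.6071.

0.6071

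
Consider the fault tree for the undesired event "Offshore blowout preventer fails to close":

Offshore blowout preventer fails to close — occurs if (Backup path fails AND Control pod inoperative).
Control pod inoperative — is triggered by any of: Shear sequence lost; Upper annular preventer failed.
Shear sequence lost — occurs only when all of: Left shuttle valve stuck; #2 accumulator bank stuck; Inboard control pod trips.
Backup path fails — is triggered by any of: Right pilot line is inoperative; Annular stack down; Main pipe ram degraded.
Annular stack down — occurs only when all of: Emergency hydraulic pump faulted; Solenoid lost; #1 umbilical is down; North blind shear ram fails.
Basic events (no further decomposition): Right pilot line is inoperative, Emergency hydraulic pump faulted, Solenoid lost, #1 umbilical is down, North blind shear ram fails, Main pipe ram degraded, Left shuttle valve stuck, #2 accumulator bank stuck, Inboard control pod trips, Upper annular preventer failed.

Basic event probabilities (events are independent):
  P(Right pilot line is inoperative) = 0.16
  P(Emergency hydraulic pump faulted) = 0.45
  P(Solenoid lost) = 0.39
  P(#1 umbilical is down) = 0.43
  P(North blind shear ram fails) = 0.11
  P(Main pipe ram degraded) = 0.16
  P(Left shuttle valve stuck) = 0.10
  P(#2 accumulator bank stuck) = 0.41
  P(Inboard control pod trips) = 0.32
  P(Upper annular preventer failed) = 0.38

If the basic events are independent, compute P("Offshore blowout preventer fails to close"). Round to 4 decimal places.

0.1165

P(Annular stack down) [AND] = 0.45 × 0.39 × 0.43 × 0.11 = 0.008301
P(Backup path fails) [OR] = 1 − (1−0.16) × (1−0.008301) × (1−0.16) = 0.300257
P(Shear sequence lost) [AND] = 0.10 × 0.41 × 0.32 = 0.013120
P(Control pod inoperative) [OR] = 1 − (1−0.013120) × (1−0.38) = 0.388134
P(Offshore blowout preventer fails to close) [AND] = 0.300257 × 0.388134 = 0.116540
Rounded to 4 decimal places: P(Offshore blowout preventer fails to close) ≈ 0.1165.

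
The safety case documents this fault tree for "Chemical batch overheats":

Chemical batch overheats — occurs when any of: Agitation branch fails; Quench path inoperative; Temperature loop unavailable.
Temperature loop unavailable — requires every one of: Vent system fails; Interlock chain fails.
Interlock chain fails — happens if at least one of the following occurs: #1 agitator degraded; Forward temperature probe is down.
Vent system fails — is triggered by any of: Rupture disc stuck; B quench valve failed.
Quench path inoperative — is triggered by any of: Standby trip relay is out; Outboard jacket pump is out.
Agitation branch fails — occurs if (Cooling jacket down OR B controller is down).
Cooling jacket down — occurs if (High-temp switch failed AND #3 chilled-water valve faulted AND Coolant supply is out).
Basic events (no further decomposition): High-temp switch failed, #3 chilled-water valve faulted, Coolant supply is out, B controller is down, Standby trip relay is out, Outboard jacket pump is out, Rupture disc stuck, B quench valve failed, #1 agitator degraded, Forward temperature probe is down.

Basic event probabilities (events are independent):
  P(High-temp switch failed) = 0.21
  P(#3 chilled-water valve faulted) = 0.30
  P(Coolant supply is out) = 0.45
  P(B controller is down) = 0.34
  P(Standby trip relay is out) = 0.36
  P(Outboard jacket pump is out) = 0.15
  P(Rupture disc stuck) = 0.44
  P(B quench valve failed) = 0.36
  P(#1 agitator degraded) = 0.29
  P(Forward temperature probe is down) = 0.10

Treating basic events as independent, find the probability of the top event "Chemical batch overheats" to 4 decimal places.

P(Cooling jacket down) [AND] = 0.21 × 0.30 × 0.45 = 0.028350
P(Agitation branch fails) [OR] = 1 − (1−0.028350) × (1−0.34) = 0.358711
P(Quench path inoperative) [OR] = 1 − (1−0.36) × (1−0.15) = 0.456000
P(Vent system fails) [OR] = 1 − (1−0.44) × (1−0.36) = 0.641600
P(Interlock chain fails) [OR] = 1 − (1−0.29) × (1−0.10) = 0.361000
P(Temperature loop unavailable) [AND] = 0.641600 × 0.361000 = 0.231618
P(Chemical batch overheats) [OR] = 1 − (1−0.358711) × (1−0.456000) × (1−0.231618) = 0.731941
Rounded to 4 decimal places: P(Chemical batch overheats) ≈ 0.7319.

0.7319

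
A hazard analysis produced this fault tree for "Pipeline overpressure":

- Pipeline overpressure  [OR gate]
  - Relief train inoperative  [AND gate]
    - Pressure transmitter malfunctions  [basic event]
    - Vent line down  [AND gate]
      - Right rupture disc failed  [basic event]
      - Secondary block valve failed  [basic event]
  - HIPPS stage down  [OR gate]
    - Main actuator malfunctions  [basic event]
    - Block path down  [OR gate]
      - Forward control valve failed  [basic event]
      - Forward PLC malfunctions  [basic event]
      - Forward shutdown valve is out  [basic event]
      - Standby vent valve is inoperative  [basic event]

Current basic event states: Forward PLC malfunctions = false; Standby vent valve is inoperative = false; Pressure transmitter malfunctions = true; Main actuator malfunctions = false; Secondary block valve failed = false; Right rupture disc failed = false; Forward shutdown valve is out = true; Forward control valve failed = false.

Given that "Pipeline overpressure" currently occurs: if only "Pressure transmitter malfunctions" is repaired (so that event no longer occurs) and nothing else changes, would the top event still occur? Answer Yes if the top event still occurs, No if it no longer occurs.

Counterfactual: set "Pressure transmitter malfunctions" to not occurred.
Vent line down [AND]: Right rupture disc failed=not, Secondary block valve failed=not → not all inputs occur → does not occur.
Relief train inoperative [AND]: Pressure transmitter malfunctions=not, Vent line down=not → not all inputs occur → does not occur.
Block path down [OR]: Forward control valve failed=not, Forward PLC malfunctions=not, Forward shutdown valve is out=occurs, Standby vent valve is inoperative=not → at least one input occurs → occurs.
HIPPS stage down [OR]: Main actuator malfunctions=not, Block path down=occurs → at least one input occurs → occurs.
Pipeline overpressure [OR]: Relief train inoperative=not, HIPPS stage down=occurs → at least one input occurs → occurs.

Yes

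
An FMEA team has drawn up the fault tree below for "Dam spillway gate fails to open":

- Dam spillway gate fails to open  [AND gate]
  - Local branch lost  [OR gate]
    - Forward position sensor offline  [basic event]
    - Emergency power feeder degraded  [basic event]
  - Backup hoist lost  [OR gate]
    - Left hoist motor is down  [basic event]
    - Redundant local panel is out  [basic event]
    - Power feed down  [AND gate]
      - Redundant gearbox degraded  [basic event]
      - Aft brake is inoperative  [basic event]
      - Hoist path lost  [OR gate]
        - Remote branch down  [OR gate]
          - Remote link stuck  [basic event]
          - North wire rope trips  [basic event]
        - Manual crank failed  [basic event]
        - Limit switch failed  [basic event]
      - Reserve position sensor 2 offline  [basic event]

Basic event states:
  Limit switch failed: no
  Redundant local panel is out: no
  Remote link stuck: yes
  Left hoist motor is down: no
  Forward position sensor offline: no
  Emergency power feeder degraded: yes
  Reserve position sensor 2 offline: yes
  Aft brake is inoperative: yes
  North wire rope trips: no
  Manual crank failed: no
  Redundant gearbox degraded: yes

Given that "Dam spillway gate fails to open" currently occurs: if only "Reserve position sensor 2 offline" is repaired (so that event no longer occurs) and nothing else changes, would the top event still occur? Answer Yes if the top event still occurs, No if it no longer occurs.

No

Counterfactual: set "Reserve position sensor 2 offline" to not occurred.
Local branch lost [OR]: Forward position sensor offline=not, Emergency power feeder degraded=occurs → at least one input occurs → occurs.
Remote branch down [OR]: Remote link stuck=occurs, North wire rope trips=not → at least one input occurs → occurs.
Hoist path lost [OR]: Remote branch down=occurs, Manual crank failed=not, Limit switch failed=not → at least one input occurs → occurs.
Power feed down [AND]: Redundant gearbox degraded=occurs, Aft brake is inoperative=occurs, Hoist path lost=occurs, Reserve position sensor 2 offline=not → not all inputs occur → does not occur.
Backup hoist lost [OR]: Left hoist motor is down=not, Redundant local panel is out=not, Power feed down=not → no input occurs → does not occur.
Dam spillway gate fails to open [AND]: Local branch lost=occurs, Backup hoist lost=not → not all inputs occur → does not occur.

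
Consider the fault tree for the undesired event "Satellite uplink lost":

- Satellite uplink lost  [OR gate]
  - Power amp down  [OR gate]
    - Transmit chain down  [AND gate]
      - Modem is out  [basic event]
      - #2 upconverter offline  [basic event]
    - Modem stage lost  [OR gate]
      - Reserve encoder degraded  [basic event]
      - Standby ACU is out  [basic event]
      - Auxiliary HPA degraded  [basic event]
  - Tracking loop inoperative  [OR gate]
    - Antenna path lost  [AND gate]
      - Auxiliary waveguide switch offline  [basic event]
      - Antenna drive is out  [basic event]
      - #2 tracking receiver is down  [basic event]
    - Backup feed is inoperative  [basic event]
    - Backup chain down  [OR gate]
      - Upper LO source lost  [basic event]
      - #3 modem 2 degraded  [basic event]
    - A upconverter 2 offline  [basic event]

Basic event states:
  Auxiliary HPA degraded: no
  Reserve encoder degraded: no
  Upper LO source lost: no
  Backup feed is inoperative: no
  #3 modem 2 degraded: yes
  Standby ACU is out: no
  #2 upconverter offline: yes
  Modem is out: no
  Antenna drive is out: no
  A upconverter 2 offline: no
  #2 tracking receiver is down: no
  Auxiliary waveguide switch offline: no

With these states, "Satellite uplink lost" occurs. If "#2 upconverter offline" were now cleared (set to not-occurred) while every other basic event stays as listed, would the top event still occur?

Yes

Counterfactual: set "#2 upconverter offline" to not occurred.
Transmit chain down [AND]: Modem is out=not, #2 upconverter offline=not → not all inputs occur → does not occur.
Modem stage lost [OR]: Reserve encoder degraded=not, Standby ACU is out=not, Auxiliary HPA degraded=not → no input occurs → does not occur.
Power amp down [OR]: Transmit chain down=not, Modem stage lost=not → no input occurs → does not occur.
Antenna path lost [AND]: Auxiliary waveguide switch offline=not, Antenna drive is out=not, #2 tracking receiver is down=not → not all inputs occur → does not occur.
Backup chain down [OR]: Upper LO source lost=not, #3 modem 2 degraded=occurs → at least one input occurs → occurs.
Tracking loop inoperative [OR]: Antenna path lost=not, Backup feed is inoperative=not, Backup chain down=occurs, A upconverter 2 offline=not → at least one input occurs → occurs.
Satellite uplink lost [OR]: Power amp down=not, Tracking loop inoperative=occurs → at least one input occurs → occurs.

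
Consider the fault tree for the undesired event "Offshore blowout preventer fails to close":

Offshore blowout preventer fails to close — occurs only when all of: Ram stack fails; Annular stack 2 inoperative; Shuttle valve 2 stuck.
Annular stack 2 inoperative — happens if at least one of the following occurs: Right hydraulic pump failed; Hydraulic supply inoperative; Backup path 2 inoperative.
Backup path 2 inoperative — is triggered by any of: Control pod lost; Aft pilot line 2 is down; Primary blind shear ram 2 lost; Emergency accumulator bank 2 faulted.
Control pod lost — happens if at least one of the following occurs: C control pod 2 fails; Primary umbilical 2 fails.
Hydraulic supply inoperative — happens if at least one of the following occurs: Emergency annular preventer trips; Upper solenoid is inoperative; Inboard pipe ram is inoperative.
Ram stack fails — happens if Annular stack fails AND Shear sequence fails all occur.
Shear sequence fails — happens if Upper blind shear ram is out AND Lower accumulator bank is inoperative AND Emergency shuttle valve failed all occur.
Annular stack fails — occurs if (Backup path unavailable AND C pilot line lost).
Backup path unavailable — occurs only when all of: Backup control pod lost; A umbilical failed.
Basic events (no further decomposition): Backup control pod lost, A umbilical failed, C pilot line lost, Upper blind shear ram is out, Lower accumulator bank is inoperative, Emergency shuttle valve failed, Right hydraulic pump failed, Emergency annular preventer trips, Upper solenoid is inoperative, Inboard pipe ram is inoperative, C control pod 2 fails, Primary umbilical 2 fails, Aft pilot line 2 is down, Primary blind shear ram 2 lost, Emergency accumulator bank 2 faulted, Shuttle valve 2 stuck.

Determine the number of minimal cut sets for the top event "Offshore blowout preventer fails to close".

Backup path unavailable [AND]: one cut set from each child combined → 1 × 1 = 1 cut set(s).
Annular stack fails [AND]: one cut set from each child combined → 1 × 1 = 1 cut set(s).
Shear sequence fails [AND]: one cut set from each child combined → 1 × 1 × 1 = 1 cut set(s).
Ram stack fails [AND]: one cut set from each child combined → 1 × 1 = 1 cut set(s).
Hydraulic supply inoperative [OR]: union of children's cut sets → 3 cut set(s).
Control pod lost [OR]: union of children's cut sets → 2 cut set(s).
Backup path 2 inoperative [OR]: union of children's cut sets → 5 cut set(s).
Annular stack 2 inoperative [OR]: union of children's cut sets → 9 cut set(s).
Offshore blowout preventer fails to close [AND]: one cut set from each child combined → 1 × 9 × 1 = 9 cut set(s).
Minimal cut sets: {A umbilical failed, Backup control pod lost, C pilot line lost, Emergency shuttle valve failed, Lower accumulator bank is inoperative, Right hydraulic pump failed, Shuttle valve 2 stuck, Upper blind shear ram is out}; {A umbilical failed, Backup control pod lost, C pilot line lost, Emergency annular preventer trips, Emergency shuttle valve failed, Lower accumulator bank is inoperative, Shuttle valve 2 stuck, Upper blind shear ram is out}; {A umbilical failed, Backup control pod lost, C pilot line lost, Emergency shuttle valve failed, Lower accumulator bank is inoperative, Shuttle valve 2 stuck, Upper blind shear ram is out, Upper solenoid is inoperative}; {A umbilical failed, Backup control pod lost, C pilot line lost, Emergency shuttle valve failed, Inboard pipe ram is inoperative, Lower accumulator bank is inoperative, Shuttle valve 2 stuck, Upper blind shear ram is out}; {A umbilical failed, Backup control pod lost, C control pod 2 fails, C pilot line lost, Emergency shuttle valve failed, Lower accumulator bank is inoperative, Shuttle valve 2 stuck, Upper blind shear ram is out}; {A umbilical failed, Backup control pod lost, C pilot line lost, Emergency shuttle valve failed, Lower accumulator bank is inoperative, Primary umbilical 2 fails, Shuttle valve 2 stuck, Upper blind shear ram is out}; {A umbilical failed, Aft pilot line 2 is down, Backup control pod lost, C pilot line lost, Emergency shuttle valve failed, Lower accumulator bank is inoperative, Shuttle valve 2 stuck, Upper blind shear ram is out}; {A umbilical failed, Backup control pod lost, C pilot line lost, Emergency shuttle valve failed, Lower accumulator bank is inoperative, Primary blind shear ram 2 lost, Shuttle valve 2 stuck, Upper blind shear ram is out}; {A umbilical failed, Backup control pod lost, C pilot line lost, Emergency accumulator bank 2 faulted, Emergency shuttle valve failed, Lower accumulator bank is inoperative, Shuttle valve 2 stuck, Upper blind shear ram is out}.

9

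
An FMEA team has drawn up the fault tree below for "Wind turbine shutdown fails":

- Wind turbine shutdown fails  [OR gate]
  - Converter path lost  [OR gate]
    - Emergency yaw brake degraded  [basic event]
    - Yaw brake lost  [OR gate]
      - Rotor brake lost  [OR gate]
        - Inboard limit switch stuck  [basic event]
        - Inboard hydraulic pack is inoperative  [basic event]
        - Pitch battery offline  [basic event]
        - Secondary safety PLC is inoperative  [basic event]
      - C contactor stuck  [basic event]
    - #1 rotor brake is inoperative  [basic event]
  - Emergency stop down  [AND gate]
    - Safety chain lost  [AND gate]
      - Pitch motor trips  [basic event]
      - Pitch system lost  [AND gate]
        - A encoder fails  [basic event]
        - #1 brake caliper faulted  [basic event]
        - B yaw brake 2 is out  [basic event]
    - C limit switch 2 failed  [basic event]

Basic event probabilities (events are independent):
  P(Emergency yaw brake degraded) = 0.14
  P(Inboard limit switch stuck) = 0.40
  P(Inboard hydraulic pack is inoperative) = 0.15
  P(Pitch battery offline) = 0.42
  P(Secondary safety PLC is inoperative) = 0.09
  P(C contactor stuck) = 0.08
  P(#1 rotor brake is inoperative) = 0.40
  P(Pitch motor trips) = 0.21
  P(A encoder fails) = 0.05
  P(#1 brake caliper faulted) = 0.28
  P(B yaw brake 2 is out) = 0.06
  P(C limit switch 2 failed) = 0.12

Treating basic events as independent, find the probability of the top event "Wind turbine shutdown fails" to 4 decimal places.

0.8722

P(Rotor brake lost) [OR] = 1 − (1−0.40) × (1−0.15) × (1−0.42) × (1−0.09) = 0.730822
P(Yaw brake lost) [OR] = 1 − (1−0.730822) × (1−0.08) = 0.752356
P(Converter path lost) [OR] = 1 − (1−0.14) × (1−0.752356) × (1−0.40) = 0.872216
P(Pitch system lost) [AND] = 0.05 × 0.28 × 0.06 = 0.000840
P(Safety chain lost) [AND] = 0.21 × 0.000840 = 0.000176
P(Emergency stop down) [AND] = 0.000176 × 0.12 = 0.000021
P(Wind turbine shutdown fails) [OR] = 1 − (1−0.872216) × (1−0.000021) = 0.872219
Rounded to 4 decimal places: P(Wind turbine shutdown fails) ≈ 0.8722.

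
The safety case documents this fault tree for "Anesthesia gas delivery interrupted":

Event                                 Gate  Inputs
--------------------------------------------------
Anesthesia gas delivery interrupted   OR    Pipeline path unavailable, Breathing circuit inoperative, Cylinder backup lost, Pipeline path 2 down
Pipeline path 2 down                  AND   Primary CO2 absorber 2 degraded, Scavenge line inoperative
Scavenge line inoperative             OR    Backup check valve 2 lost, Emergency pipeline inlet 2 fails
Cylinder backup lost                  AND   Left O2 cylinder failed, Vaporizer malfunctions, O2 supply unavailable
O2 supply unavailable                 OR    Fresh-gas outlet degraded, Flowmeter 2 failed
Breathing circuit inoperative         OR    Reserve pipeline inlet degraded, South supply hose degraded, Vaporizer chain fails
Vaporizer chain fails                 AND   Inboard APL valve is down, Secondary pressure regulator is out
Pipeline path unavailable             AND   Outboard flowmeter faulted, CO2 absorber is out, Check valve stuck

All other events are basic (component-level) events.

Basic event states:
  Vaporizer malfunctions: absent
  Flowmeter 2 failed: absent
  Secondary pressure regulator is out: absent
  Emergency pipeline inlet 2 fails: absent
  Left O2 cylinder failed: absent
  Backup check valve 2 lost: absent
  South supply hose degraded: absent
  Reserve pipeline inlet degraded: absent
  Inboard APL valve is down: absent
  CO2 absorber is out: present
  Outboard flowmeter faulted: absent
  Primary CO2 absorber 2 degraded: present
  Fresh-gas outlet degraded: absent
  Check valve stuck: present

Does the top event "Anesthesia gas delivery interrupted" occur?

Pipeline path unavailable [AND]: Outboard flowmeter faulted=not, CO2 absorber is out=occurs, Check valve stuck=occurs → not all inputs occur → does not occur.
Vaporizer chain fails [AND]: Inboard APL valve is down=not, Secondary pressure regulator is out=not → not all inputs occur → does not occur.
Breathing circuit inoperative [OR]: Reserve pipeline inlet degraded=not, South supply hose degraded=not, Vaporizer chain fails=not → no input occurs → does not occur.
O2 supply unavailable [OR]: Fresh-gas outlet degraded=not, Flowmeter 2 failed=not → no input occurs → does not occur.
Cylinder backup lost [AND]: Left O2 cylinder failed=not, Vaporizer malfunctions=not, O2 supply unavailable=not → not all inputs occur → does not occur.
Scavenge line inoperative [OR]: Backup check valve 2 lost=not, Emergency pipeline inlet 2 fails=not → no input occurs → does not occur.
Pipeline path 2 down [AND]: Primary CO2 absorber 2 degraded=occurs, Scavenge line inoperative=not → not all inputs occur → does not occur.
Anesthesia gas delivery interrupted [OR]: Pipeline path unavailable=not, Breathing circuit inoperative=not, Cylinder backup lost=not, Pipeline path 2 down=not → no input occurs → does not occur.

No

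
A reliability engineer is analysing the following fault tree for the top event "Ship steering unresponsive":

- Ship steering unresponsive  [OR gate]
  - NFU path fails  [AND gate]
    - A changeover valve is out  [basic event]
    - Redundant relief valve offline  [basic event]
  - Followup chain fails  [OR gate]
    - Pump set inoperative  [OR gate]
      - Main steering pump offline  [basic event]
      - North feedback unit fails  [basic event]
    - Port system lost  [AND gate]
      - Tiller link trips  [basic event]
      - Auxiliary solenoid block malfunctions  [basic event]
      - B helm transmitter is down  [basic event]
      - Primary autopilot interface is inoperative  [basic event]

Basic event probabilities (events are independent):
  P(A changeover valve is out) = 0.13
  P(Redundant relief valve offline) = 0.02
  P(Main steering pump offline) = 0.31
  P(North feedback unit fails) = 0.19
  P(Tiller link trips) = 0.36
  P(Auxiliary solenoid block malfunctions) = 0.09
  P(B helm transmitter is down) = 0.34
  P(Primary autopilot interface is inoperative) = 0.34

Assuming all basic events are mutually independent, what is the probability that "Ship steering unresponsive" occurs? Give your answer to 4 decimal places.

0.4446

P(NFU path fails) [AND] = 0.13 × 0.02 = 0.002600
P(Pump set inoperative) [OR] = 1 − (1−0.31) × (1−0.19) = 0.441100
P(Port system lost) [AND] = 0.36 × 0.09 × 0.34 × 0.34 = 0.003745
P(Followup chain fails) [OR] = 1 − (1−0.441100) × (1−0.003745) = 0.443193
P(Ship steering unresponsive) [OR] = 1 − (1−0.002600) × (1−0.443193) = 0.444641
Rounded to 4 decimal places: P(Ship steering unresponsive) ≈ 0.4446.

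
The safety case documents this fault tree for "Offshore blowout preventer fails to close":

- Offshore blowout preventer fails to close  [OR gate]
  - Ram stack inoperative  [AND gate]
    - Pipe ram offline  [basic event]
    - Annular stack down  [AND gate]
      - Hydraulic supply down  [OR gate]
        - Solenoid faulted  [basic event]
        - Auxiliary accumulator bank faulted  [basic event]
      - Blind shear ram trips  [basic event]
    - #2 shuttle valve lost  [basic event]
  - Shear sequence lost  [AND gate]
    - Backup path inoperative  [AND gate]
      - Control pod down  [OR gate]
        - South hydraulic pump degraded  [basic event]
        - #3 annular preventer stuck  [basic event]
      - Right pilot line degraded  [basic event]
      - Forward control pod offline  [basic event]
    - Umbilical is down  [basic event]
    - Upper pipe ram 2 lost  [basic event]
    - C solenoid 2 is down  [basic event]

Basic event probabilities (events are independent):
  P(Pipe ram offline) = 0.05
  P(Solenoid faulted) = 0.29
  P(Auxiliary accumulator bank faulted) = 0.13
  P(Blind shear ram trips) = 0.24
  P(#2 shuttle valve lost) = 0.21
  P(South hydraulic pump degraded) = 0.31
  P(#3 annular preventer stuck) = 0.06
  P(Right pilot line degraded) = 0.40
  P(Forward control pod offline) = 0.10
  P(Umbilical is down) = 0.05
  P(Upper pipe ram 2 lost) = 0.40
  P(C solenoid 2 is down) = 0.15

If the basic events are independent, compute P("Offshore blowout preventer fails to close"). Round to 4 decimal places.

P(Hydraulic supply down) [OR] = 1 − (1−0.29) × (1−0.13) = 0.382300
P(Annular stack down) [AND] = 0.382300 × 0.24 = 0.091752
P(Ram stack inoperative) [AND] = 0.05 × 0.091752 × 0.21 = 0.000963
P(Control pod down) [OR] = 1 − (1−0.31) × (1−0.06) = 0.351400
P(Backup path inoperative) [AND] = 0.351400 × 0.40 × 0.10 = 0.014056
P(Shear sequence lost) [AND] = 0.014056 × 0.05 × 0.40 × 0.15 = 0.000042
P(Offshore blowout preventer fails to close) [OR] = 1 − (1−0.000963) × (1−0.000042) = 0.001005
Rounded to 4 decimal places: P(Offshore blowout preventer fails to close) ≈ 0.0010.

0.0010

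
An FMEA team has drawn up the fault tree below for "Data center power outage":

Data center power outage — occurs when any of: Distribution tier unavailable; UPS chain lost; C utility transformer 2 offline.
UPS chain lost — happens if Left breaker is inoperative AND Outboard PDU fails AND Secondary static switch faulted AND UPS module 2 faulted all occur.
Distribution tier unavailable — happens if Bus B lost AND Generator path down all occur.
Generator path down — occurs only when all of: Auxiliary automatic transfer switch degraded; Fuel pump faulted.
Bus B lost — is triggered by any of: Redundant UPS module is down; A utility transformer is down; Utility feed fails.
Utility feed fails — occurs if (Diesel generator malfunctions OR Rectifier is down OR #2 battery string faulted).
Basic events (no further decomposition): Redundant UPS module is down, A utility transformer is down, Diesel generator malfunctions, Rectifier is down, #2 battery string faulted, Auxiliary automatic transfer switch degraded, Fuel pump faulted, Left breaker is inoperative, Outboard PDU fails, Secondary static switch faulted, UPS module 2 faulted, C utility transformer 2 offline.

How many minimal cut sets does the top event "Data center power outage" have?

Utility feed fails [OR]: union of children's cut sets → 3 cut set(s).
Bus B lost [OR]: union of children's cut sets → 5 cut set(s).
Generator path down [AND]: one cut set from each child combined → 1 × 1 = 1 cut set(s).
Distribution tier unavailable [AND]: one cut set from each child combined → 5 × 1 = 5 cut set(s).
UPS chain lost [AND]: one cut set from each child combined → 1 × 1 × 1 × 1 = 1 cut set(s).
Data center power outage [OR]: union of children's cut sets → 7 cut set(s).
Minimal cut sets: {Auxiliary automatic transfer switch degraded, Fuel pump faulted, Redundant UPS module is down}; {A utility transformer is down, Auxiliary automatic transfer switch degraded, Fuel pump faulted}; {Auxiliary automatic transfer switch degraded, Diesel generator malfunctions, Fuel pump faulted}; {Auxiliary automatic transfer switch degraded, Fuel pump faulted, Rectifier is down}; {#2 battery string faulted, Auxiliary automatic transfer switch degraded, Fuel pump faulted}; {Left breaker is inoperative, Outboard PDU fails, Secondary static switch faulted, UPS module 2 faulted}; {C utility transformer 2 offline}.

7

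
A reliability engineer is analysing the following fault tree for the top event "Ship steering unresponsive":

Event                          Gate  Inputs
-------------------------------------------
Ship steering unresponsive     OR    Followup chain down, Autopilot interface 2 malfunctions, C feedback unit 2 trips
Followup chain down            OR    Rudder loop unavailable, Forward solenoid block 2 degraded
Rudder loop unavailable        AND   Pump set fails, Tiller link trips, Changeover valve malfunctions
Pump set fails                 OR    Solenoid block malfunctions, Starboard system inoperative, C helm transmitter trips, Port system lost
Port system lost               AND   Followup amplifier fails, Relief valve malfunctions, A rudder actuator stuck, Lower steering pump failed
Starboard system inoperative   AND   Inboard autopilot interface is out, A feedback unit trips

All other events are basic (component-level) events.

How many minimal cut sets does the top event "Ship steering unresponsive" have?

Starboard system inoperative [AND]: one cut set from each child combined → 1 × 1 = 1 cut set(s).
Port system lost [AND]: one cut set from each child combined → 1 × 1 × 1 × 1 = 1 cut set(s).
Pump set fails [OR]: union of children's cut sets → 4 cut set(s).
Rudder loop unavailable [AND]: one cut set from each child combined → 4 × 1 × 1 = 4 cut set(s).
Followup chain down [OR]: union of children's cut sets → 5 cut set(s).
Ship steering unresponsive [OR]: union of children's cut sets → 7 cut set(s).
Minimal cut sets: {Changeover valve malfunctions, Solenoid block malfunctions, Tiller link trips}; {A feedback unit trips, Changeover valve malfunctions, Inboard autopilot interface is out, Tiller link trips}; {C helm transmitter trips, Changeover valve malfunctions, Tiller link trips}; {A rudder actuator stuck, Changeover valve malfunctions, Followup amplifier fails, Lower steering pump failed, Relief valve malfunctions, Tiller link trips}; {Forward solenoid block 2 degraded}; {Autopilot interface 2 malfunctions}; {C feedback unit 2 trips}.

7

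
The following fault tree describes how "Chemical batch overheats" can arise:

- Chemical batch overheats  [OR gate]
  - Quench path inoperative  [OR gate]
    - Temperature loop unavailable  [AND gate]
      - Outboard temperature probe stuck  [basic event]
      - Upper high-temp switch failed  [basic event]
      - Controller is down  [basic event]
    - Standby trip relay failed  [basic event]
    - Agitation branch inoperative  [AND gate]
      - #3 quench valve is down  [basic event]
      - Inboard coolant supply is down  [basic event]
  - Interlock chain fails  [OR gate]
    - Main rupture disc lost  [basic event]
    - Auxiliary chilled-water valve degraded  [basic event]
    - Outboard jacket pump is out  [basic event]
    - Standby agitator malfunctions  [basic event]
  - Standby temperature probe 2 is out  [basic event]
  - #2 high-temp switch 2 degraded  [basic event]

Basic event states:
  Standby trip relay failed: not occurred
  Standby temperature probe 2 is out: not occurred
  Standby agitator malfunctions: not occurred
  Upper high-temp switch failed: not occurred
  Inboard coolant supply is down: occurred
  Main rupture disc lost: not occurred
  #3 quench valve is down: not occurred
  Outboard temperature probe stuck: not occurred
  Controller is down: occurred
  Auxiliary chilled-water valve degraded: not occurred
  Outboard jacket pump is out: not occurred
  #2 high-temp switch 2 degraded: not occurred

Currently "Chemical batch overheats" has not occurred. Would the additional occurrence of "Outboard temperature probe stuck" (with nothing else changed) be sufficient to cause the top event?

Counterfactual: set "Outboard temperature probe stuck" to occurred.
Temperature loop unavailable [AND]: Outboard temperature probe stuck=occurs, Upper high-temp switch failed=not, Controller is down=occurs → not all inputs occur → does not occur.
Agitation branch inoperative [AND]: #3 quench valve is down=not, Inboard coolant supply is down=occurs → not all inputs occur → does not occur.
Quench path inoperative [OR]: Temperature loop unavailable=not, Standby trip relay failed=not, Agitation branch inoperative=not → no input occurs → does not occur.
Interlock chain fails [OR]: Main rupture disc lost=not, Auxiliary chilled-water valve degraded=not, Outboard jacket pump is out=not, Standby agitator malfunctions=not → no input occurs → does not occur.
Chemical batch overheats [OR]: Quench path inoperative=not, Interlock chain fails=not, Standby temperature probe 2 is out=not, #2 high-temp switch 2 degraded=not → no input occurs → does not occur.

No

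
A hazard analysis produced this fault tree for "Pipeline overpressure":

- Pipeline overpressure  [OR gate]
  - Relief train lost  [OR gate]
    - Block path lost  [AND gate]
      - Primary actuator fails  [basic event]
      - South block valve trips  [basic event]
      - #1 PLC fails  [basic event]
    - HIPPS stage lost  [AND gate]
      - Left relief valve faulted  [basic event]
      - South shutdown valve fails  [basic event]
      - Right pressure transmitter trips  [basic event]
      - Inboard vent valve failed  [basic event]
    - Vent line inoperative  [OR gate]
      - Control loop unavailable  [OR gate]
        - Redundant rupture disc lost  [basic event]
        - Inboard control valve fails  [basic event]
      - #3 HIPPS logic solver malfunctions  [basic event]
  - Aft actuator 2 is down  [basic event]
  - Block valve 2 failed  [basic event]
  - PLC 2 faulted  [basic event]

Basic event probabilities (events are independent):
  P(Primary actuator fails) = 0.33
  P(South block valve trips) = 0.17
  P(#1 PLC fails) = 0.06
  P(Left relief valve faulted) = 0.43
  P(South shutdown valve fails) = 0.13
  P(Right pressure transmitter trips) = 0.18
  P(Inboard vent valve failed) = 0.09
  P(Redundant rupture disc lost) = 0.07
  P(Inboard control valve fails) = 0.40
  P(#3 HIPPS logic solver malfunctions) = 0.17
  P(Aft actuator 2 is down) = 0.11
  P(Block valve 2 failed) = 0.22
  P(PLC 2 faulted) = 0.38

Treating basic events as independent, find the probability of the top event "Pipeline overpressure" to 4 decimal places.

P(Block path lost) [AND] = 0.33 × 0.17 × 0.06 = 0.003366
P(HIPPS stage lost) [AND] = 0.43 × 0.13 × 0.18 × 0.09 = 0.000906
P(Control loop unavailable) [OR] = 1 − (1−0.07) × (1−0.40) = 0.442000
P(Vent line inoperative) [OR] = 1 − (1−0.442000) × (1−0.17) = 0.536860
P(Relief train lost) [OR] = 1 − (1−0.003366) × (1−0.000906) × (1−0.536860) = 0.538837
P(Pipeline overpressure) [OR] = 1 − (1−0.538837) × (1−0.11) × (1−0.22) × (1−0.38) = 0.801514
Rounded to 4 decimal places: P(Pipeline overpressure) ≈ 0.8015.

0.8015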